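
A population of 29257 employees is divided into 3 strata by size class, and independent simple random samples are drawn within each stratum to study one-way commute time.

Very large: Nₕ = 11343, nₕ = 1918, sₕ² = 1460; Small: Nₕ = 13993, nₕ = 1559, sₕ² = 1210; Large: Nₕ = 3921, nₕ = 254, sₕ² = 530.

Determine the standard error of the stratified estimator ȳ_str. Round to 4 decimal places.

Var(ȳ_str) = Σₕ Wₕ²(1 − fₕ)sₕ²/nₕ with Wₕ = Nₕ/N, N = 29257.
Very large: Wₕ = 0.38770209; term = 0.38770209²·(1 − 0.16909107)·1460/1918 = 0.095072291.
Small: Wₕ = 0.47827870; term = 0.47827870²·(1 − 0.11141285)·1210/1559 = 0.15776162.
Large: Wₕ = 0.13401921; term = 0.13401921²·(1 − 0.06477939)·530/254 = 0.035050186.
Sum = 0.2878841.
SE = √(0.2878841) = 0.5365.

0.5365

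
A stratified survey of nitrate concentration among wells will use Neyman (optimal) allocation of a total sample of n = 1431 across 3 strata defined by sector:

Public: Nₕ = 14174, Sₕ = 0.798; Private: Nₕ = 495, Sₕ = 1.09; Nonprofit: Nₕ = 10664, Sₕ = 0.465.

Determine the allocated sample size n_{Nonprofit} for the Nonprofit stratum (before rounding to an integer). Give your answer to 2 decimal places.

422.15

Neyman allocation: nₕ = n·NₕSₕ / Σⱼ NⱼSⱼ.
Σ NⱼSⱼ = 14174·0.798 + 495·1.09 + 10664·0.465 = 16809.162.
n_{Nonprofit} = 1431·10664·0.465 / 16809.162 = 422.15.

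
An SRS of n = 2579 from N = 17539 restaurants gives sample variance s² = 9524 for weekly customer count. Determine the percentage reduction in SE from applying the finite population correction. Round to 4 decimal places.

7.6444

f = n/N = 2579/17539 = 0.14704373.
SE_no-fpc = √(s²/n) = 1.9216931; SE_fpc = √((1−f)s²/n) = 1.7747918.
Ratio = √(1−f) = 0.92355632. Reduction = 100·(1 − 0.92355632) = 7.6444%.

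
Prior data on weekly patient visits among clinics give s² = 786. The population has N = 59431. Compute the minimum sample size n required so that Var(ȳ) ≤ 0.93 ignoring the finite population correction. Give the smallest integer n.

846

Without fpc, n₀ = s²/D = 786/0.93 = 845.1613.
Rounding up, n = 846.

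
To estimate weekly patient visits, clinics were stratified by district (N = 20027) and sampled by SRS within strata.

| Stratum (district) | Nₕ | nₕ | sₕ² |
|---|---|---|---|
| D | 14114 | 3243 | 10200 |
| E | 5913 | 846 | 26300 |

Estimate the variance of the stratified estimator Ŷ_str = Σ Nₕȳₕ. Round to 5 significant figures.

1.4140 × 10^9

Var(Ŷ_str) = Σₕ Nₕ²(1 − fₕ)sₕ²/nₕ.
D: 14114²·(1 − 3243/14114)·10200/3243 = 4.825839 × 10^8.
E: 5913²·(1 − 846/5913)·26300/846 = 9.3141702 × 10^8.
Sum = 1.4140009 × 10^9.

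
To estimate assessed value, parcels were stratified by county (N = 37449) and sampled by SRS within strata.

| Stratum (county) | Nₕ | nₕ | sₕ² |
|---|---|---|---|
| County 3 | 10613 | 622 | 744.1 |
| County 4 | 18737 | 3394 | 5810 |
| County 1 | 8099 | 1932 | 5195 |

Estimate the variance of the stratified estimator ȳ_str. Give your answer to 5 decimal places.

Var(ȳ_str) = Σₕ Wₕ²(1 − fₕ)sₕ²/nₕ with Wₕ = Nₕ/N, N = 37449.
County 3: Wₕ = 0.28339876; term = 0.28339876²·(1 − 0.05860737)·744.1/622 = 0.090449796.
County 4: Wₕ = 0.50033379; term = 0.50033379²·(1 − 0.18113892)·5810/3394 = 0.35090874.
County 1: Wₕ = 0.21626746; term = 0.21626746²·(1 − 0.23854797)·5195/1932 = 0.095764231.
Sum = 0.53712277.

0.53712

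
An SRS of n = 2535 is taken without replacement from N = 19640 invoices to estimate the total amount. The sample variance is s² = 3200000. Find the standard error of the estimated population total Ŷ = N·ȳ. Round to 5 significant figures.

Var(Ŷ) = N²·Var(ȳ) = N²·(1 − n/N)·s²/n.
f = 2535/19640 = 0.12907332; Var(ȳ) = 0.87092668·3200000/2535 = 1099.3946.
Var(Ŷ) = 19640² · 1099.3946 = 4.2406904 × 10^11.
SE(Ŷ) = √(4.2406904 × 10^11) = 651210.

651210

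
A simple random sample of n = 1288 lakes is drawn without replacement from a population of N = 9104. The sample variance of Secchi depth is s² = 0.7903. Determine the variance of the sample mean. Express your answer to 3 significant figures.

5.27 × 10^-4

Under SRS without replacement, Var(ȳ) = (1 − f)·s²/n with f = n/N = 1288/9104 = 0.14147627.
Var(ȳ) = (1 − 0.14147627)·0.7903/1288 = 0.85852373·6.1358696 × 10^-4 = 5.2677896 × 10^-4.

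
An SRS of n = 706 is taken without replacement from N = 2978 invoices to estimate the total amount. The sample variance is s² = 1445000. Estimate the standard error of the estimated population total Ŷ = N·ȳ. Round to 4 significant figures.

117700

Var(Ŷ) = N²·Var(ȳ) = N²·(1 − n/N)·s²/n.
f = 706/2978 = 0.23707186; Var(ȳ) = 0.76292814·1445000/706 = 1561.5172.
Var(Ŷ) = 2978² · 1561.5172 = 1.384829 × 10^10.
SE(Ŷ) = √(1.384829 × 10^10) = 117700.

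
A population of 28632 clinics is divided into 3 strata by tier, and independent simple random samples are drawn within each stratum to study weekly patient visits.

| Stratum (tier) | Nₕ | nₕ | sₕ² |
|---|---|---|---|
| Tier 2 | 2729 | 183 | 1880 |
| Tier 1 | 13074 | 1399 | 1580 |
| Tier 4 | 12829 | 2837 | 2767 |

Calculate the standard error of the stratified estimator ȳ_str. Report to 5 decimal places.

0.67072

Var(ȳ_str) = Σₕ Wₕ²(1 − fₕ)sₕ²/nₕ with Wₕ = Nₕ/N, N = 28632.
Tier 2: Wₕ = 0.09531294; term = 0.09531294²·(1 − 0.06705753)·1880/183 = 0.087069354.
Tier 1: Wₕ = 0.45662196; term = 0.45662196²·(1 − 0.10700627)·1580/1399 = 0.21028165.
Tier 4: Wₕ = 0.44806510; term = 0.44806510²·(1 − 0.22113961)·2767/2837 = 0.15250767.
Sum = 0.44985867.
SE = √(0.44985867) = 0.67072.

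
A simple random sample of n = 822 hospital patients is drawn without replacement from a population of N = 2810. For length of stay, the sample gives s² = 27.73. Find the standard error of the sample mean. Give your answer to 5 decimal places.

Under SRS without replacement, Var(ȳ) = (1 − f)·s²/n with f = n/N = 822/2810 = 0.29252669.
Var(ȳ) = (1 − 0.29252669)·27.73/822 = 0.70747331·0.033734793 = 0.023866466.
SE(ȳ) = √(0.023866466) = 0.15449.

0.15449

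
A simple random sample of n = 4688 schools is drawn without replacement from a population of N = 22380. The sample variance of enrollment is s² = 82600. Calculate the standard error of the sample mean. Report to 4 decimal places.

3.7321

Under SRS without replacement, Var(ȳ) = (1 − f)·s²/n with f = n/N = 4688/22380 = 0.20947274.
Var(ȳ) = (1 − 0.20947274)·82600/4688 = 0.79052726·17.619454 = 13.928659.
SE(ȳ) = √(13.928659) = 3.7321.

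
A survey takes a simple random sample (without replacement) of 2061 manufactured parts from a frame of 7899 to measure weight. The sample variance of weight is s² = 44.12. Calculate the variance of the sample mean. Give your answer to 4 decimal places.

0.0158

Under SRS without replacement, Var(ȳ) = (1 − f)·s²/n with f = n/N = 2061/7899 = 0.26091910.
Var(ȳ) = (1 − 0.26091910)·44.12/2061 = 0.73908090·0.021407084 = 0.015821567.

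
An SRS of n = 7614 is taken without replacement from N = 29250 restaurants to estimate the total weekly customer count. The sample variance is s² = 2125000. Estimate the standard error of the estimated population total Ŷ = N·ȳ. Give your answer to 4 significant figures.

Var(Ŷ) = N²·Var(ȳ) = N²·(1 − n/N)·s²/n.
f = 7614/29250 = 0.26030769; Var(ȳ) = 0.73969231·2125000/7614 = 206.44158.
Var(Ŷ) = 29250² · 206.44158 = 1.7662367 × 10^11.
SE(Ŷ) = √(1.7662367 × 10^11) = 420300.

420300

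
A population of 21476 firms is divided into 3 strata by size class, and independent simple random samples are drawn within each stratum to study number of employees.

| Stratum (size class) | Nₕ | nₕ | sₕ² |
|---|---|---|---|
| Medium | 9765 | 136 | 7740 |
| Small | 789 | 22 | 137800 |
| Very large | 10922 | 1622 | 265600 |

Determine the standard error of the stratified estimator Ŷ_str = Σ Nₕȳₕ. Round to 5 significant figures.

160540

Var(Ŷ_str) = Σₕ Nₕ²(1 − fₕ)sₕ²/nₕ.
Medium: 9765²·(1 − 136/9765)·7740/136 = 5.351253 × 10^9.
Small: 789²·(1 − 22/789)·137800/22 = 3.790521 × 10^9.
Very large: 10922²·(1 − 1622/10922)·265600/1622 = 1.6632684 × 10^10.
Sum = 2.5774458 × 10^10.
SE = √(2.5774458 × 10^10) = 160540.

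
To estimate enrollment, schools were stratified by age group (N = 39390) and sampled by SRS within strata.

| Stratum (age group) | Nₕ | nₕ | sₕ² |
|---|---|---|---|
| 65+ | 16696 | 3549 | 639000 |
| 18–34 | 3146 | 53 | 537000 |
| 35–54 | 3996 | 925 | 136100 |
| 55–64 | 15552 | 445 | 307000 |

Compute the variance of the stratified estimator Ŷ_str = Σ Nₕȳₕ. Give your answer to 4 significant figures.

3.020 × 10^11

Var(Ŷ_str) = Σₕ Nₕ²(1 − fₕ)sₕ²/nₕ.
65+: 16696²·(1 − 3549/16696)·639000/3549 = 3.9521549 × 10^10.
18–34: 3146²·(1 − 53/3146)·537000/53 = 9.8590951 × 10^10.
35–54: 3996²·(1 − 925/3996)·136100/925 = 1.8056006 × 10^9.
55–64: 15552²·(1 − 445/15552)·307000/445 = 1.6208501 × 10^11.
Sum = 3.0200311 × 10^11.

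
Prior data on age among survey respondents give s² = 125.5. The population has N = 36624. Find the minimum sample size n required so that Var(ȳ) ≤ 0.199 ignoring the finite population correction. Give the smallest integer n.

631

Without fpc, n₀ = s²/D = 125.5/0.199 = 630.6533.
Rounding up, n = 631.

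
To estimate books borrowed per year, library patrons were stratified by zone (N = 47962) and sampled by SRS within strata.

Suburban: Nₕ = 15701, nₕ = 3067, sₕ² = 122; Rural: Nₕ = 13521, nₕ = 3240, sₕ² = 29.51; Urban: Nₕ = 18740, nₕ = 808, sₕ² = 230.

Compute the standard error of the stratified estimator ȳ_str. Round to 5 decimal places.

Var(ȳ_str) = Σₕ Wₕ²(1 − fₕ)sₕ²/nₕ with Wₕ = Nₕ/N, N = 47962.
Suburban: Wₕ = 0.32736333; term = 0.32736333²·(1 − 0.19533788)·122/3067 = 0.0034302018.
Rural: Wₕ = 0.28191068; term = 0.28191068²·(1 − 0.23962725)·29.51/3240 = 5.5039414 × 10^-4.
Urban: Wₕ = 0.39072599; term = 0.39072599²·(1 − 0.04311633)·230/808 = 0.041583422.
Sum = 0.045564018.
SE = √(0.045564018) = 0.21346.

0.21346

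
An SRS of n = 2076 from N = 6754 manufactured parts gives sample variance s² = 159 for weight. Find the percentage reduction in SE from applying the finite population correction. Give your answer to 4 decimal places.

16.7758

f = n/N = 2076/6754 = 0.30737341.
SE_no-fpc = √(s²/n) = 0.27674825; SE_fpc = √((1−f)s²/n) = 0.23032149.
Ratio = √(1−f) = 0.83224191. Reduction = 100·(1 − 0.83224191) = 16.7758%.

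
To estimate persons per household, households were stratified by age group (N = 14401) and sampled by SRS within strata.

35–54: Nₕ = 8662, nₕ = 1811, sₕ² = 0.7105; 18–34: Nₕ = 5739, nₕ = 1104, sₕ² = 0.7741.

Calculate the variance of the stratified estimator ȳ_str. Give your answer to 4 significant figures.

Var(ȳ_str) = Σₕ Wₕ²(1 − fₕ)sₕ²/nₕ with Wₕ = Nₕ/N, N = 14401.
35–54: Wₕ = 0.60148601; term = 0.60148601²·(1 − 0.20907412)·0.7105/1811 = 1.1226192 × 10^-4.
18–34: Wₕ = 0.39851399; term = 0.39851399²·(1 − 0.19236801)·0.7741/1104 = 8.9934983 × 10^-5.
Sum = 2.021969 × 10^-4.

2.022 × 10^-4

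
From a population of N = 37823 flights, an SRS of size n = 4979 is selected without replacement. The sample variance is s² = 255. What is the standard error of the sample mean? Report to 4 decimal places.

0.2109

Under SRS without replacement, Var(ȳ) = (1 − f)·s²/n with f = n/N = 4979/37823 = 0.13163948.
Var(ȳ) = (1 − 0.13163948)·255/4979 = 0.86836052·0.051215103 = 0.044473174.
SE(ȳ) = √(0.044473174) = 0.2109.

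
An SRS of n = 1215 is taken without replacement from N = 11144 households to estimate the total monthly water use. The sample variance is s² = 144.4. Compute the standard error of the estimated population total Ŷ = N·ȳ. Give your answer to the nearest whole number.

Var(Ŷ) = N²·Var(ȳ) = N²·(1 − n/N)·s²/n.
f = 1215/11144 = 0.10902728; Var(ȳ) = 0.89097272·144.4/1215 = 0.10589009.
Var(Ŷ) = 11144² · 0.10589009 = 1.3150356 × 10^7.
SE(Ŷ) = √(1.3150356 × 10^7) = 3626.

3626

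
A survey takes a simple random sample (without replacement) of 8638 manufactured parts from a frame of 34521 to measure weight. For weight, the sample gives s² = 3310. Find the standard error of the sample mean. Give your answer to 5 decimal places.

Under SRS without replacement, Var(ȳ) = (1 − f)·s²/n with f = n/N = 8638/34521 = 0.25022450.
Var(ȳ) = (1 − 0.25022450)·3310/8638 = 0.74977550·0.38319055 = 0.28730689.
SE(ȳ) = √(0.28730689) = 0.53601.

0.53601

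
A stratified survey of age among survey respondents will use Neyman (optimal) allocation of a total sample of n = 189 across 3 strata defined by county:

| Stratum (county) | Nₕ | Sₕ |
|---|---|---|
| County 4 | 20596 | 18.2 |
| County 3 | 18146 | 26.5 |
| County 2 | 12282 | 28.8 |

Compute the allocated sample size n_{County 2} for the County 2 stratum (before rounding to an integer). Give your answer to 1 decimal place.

Neyman allocation: nₕ = n·NₕSₕ / Σⱼ NⱼSⱼ.
Σ NⱼSⱼ = 20596·18.2 + 18146·26.5 + 12282·28.8 = 1.2094378 × 10^6.
n_{County 2} = 189·12282·28.8 / (1.2094378 × 10^6) = 55.3.

55.3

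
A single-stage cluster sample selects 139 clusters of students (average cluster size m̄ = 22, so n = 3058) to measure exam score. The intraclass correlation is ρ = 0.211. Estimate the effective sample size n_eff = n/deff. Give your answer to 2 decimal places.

563.06

deff = 1 + (22 − 1)·0.211 = 1 + 4.431 = 5.431.
n_eff = 3058 / 5.431 = 563.06.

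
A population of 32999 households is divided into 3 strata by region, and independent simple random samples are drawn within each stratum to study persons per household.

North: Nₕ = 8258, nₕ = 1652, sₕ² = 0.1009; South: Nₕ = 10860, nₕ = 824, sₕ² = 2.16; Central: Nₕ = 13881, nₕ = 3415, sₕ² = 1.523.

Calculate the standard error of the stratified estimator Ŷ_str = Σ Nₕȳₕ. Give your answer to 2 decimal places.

Var(Ŷ_str) = Σₕ Nₕ²(1 − fₕ)sₕ²/nₕ.
North: 8258²·(1 − 1652/8258)·0.1009/1652 = 3331.92.
South: 10860²·(1 − 824/10860)·2.16/824 = 285704.46.
Central: 13881²·(1 − 3415/13881)·1.523/3415 = 64790.403.
Sum = 353826.78.
SE = √(353826.78) = 594.83.

594.83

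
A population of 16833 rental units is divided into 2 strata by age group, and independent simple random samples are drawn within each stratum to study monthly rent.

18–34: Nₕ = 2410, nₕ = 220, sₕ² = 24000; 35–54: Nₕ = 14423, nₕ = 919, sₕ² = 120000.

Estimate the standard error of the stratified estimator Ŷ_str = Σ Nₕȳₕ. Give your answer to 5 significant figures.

161270

Var(Ŷ_str) = Σₕ Nₕ²(1 − fₕ)sₕ²/nₕ.
18–34: 2410²·(1 − 220/2410)·24000/220 = 5.7577091 × 10^8.
35–54: 14423²·(1 − 919/14423)·120000/919 = 2.543219 × 10^10.
Sum = 2.6007961 × 10^10.
SE = √(2.6007961 × 10^10) = 161270.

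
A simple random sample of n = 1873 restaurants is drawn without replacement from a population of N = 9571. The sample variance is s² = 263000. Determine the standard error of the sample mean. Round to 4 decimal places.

10.6272

Under SRS without replacement, Var(ȳ) = (1 − f)·s²/n with f = n/N = 1873/9571 = 0.19569533.
Var(ȳ) = (1 − 0.19569533)·263000/1873 = 0.80430467·140.41644 = 112.9376.
SE(ȳ) = √(112.9376) = 10.6272.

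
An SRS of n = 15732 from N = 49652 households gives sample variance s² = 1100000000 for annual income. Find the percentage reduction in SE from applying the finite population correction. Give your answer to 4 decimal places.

17.3468

f = n/N = 15732/49652 = 0.31684524.
SE_no-fpc = √(s²/n) = 264.42613; SE_fpc = √((1−f)s²/n) = 218.5566.
Ratio = √(1−f) = 0.82653176. Reduction = 100·(1 − 0.82653176) = 17.3468%.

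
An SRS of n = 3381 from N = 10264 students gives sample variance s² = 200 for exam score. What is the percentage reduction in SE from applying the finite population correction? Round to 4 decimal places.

18.1101

f = n/N = 3381/10264 = 0.32940374.
SE_no-fpc = √(s²/n) = 0.24321615; SE_fpc = √((1−f)s²/n) = 0.19916957.
Ratio = √(1−f) = 0.81889942. Reduction = 100·(1 − 0.81889942) = 18.1101%.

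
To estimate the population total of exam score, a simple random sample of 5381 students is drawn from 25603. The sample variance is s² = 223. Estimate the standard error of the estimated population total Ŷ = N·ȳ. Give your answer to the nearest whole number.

Var(Ŷ) = N²·Var(ȳ) = N²·(1 − n/N)·s²/n.
f = 5381/25603 = 0.21017068; Var(ȳ) = 0.78982932·223/5381 = 0.032732194.
Var(Ŷ) = 25603² · 0.032732194 = 2.1456399 × 10^7.
SE(Ŷ) = √(2.1456399 × 10^7) = 4632.

4632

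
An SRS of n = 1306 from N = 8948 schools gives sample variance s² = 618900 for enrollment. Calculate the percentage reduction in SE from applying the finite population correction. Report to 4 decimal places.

f = n/N = 1306/8948 = 0.14595440.
SE_no-fpc = √(s²/n) = 21.769009; SE_fpc = √((1−f)s²/n) = 20.11774.
Ratio = √(1−f) = 0.92414587. Reduction = 100·(1 − 0.92414587) = 7.5854%.

7.5854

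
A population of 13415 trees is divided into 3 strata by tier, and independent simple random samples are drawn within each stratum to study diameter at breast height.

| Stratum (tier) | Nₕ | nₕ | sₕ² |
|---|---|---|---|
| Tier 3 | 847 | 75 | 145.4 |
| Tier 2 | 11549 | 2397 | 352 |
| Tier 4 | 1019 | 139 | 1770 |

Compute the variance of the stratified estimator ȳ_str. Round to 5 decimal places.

Var(ȳ_str) = Σₕ Wₕ²(1 − fₕ)sₕ²/nₕ with Wₕ = Nₕ/N, N = 13415.
Tier 3: Wₕ = 0.06313828; term = 0.06313828²·(1 − 0.08854782)·145.4/75 = 0.0070440511.
Tier 2: Wₕ = 0.86090198; term = 0.86090198²·(1 − 0.20755044)·352/2397 = 0.086248921.
Tier 4: Wₕ = 0.07595975; term = 0.07595975²·(1 − 0.13640824)·1770/139 = 0.063450342.
Sum = 0.15674331.

0.15674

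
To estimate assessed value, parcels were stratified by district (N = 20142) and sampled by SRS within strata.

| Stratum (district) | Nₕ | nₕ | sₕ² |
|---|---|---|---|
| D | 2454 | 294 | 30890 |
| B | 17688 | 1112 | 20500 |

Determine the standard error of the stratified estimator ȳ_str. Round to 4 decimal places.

Var(ȳ_str) = Σₕ Wₕ²(1 − fₕ)sₕ²/nₕ with Wₕ = Nₕ/N, N = 20142.
D: Wₕ = 0.12183497; term = 0.12183497²·(1 − 0.11980440)·30890/294 = 1.3727571.
B: Wₕ = 0.87816503; term = 0.87816503²·(1 − 0.06286748)·20500/1112 = 13.32301.
Sum = 14.695767.
SE = √(14.695767) = 3.8335.

3.8335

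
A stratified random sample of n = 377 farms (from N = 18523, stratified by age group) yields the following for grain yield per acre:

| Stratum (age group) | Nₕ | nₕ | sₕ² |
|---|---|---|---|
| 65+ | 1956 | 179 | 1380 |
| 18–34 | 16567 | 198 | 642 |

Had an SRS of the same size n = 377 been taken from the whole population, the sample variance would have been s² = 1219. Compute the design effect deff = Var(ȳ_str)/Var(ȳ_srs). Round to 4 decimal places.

Var(ȳ_str) = Σ Wₕ²(1−fₕ)sₕ²/nₕ with Wₕ = Nₕ/18523:
  65+: (1956/18523)²·(1−179/1956)·1380/179 = 0.078101555
  18–34: (16567/18523)²·(1−198/16567)·642/198 = 2.5627911
  → Var(ȳ_str) = 2.6408927.
Var(ȳ_srs) = (1 − 377/18523)·1219/377 = 3.1676117.
deff = 2.6408927 / 3.1676117 = 0.8337.

0.8337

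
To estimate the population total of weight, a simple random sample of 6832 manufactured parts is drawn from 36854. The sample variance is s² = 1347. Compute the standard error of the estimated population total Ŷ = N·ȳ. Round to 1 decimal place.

Var(Ŷ) = N²·Var(ȳ) = N²·(1 − n/N)·s²/n.
f = 6832/36854 = 0.18538015; Var(ȳ) = 0.81461985·1347/6832 = 0.16061079.
Var(Ŷ) = 36854² · 0.16061079 = 2.1814436 × 10^8.
SE(Ŷ) = √(2.1814436 × 10^8) = 14769.7.

14769.7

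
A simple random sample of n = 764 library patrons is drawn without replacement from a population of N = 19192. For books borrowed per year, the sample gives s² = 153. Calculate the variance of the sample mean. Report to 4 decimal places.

0.1923

Under SRS without replacement, Var(ȳ) = (1 − f)·s²/n with f = n/N = 764/19192 = 0.03980825.
Var(ȳ) = (1 − 0.03980825)·153/764 = 0.96019175·0.20026178 = 0.19228971.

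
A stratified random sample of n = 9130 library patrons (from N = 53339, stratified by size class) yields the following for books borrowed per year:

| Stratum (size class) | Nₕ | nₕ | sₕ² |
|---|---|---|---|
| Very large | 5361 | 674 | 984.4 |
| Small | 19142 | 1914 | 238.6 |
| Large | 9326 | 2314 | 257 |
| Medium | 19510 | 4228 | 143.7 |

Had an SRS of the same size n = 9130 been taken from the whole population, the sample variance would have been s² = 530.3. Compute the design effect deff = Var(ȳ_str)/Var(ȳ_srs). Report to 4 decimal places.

0.6951

Var(ȳ_str) = Σ Wₕ²(1−fₕ)sₕ²/nₕ with Wₕ = Nₕ/53339:
  Very large: (5361/53339)²·(1−674/5361)·984.4/674 = 0.012899199
  Small: (19142/53339)²·(1−1914/19142)·238.6/1914 = 0.01444977
  Large: (9326/53339)²·(1−2314/9326)·257/2314 = 0.0025528033
  Medium: (19510/53339)²·(1−4228/19510)·143.7/4228 = 0.0035617999
  → Var(ȳ_str) = 0.033463572.
Var(ȳ_srs) = (1 − 9130/53339)·530.3/9130 = 0.048141173.
deff = 0.033463572 / 0.048141173 = 0.6951.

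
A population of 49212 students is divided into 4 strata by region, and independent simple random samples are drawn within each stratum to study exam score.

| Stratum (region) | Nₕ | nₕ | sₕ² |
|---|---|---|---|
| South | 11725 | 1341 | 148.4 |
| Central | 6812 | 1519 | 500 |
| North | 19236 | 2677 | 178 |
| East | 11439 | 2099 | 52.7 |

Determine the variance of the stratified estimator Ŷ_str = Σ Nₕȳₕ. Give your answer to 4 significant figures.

4.920 × 10^7

Var(Ŷ_str) = Σₕ Nₕ²(1 − fₕ)sₕ²/nₕ.
South: 11725²·(1 − 1341/11725)·148.4/1341 = 1.3473569 × 10^7.
Central: 6812²·(1 − 1519/6812)·500/1519 = 1.1868307 × 10^7.
North: 19236²·(1 − 2677/19236)·178/2677 = 2.1179734 × 10^7.
East: 11439²·(1 − 2099/11439)·52.7/2099 = 2.6824591 × 10^6.
Sum = 4.9204069 × 10^7.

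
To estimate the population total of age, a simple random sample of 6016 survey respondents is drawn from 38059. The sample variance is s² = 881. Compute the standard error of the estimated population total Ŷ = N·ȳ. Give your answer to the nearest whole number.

Var(Ŷ) = N²·Var(ȳ) = N²·(1 − n/N)·s²/n.
f = 6016/38059 = 0.15807036; Var(ȳ) = 0.84192964·881/6016 = 0.12329455.
Var(Ŷ) = 38059² · 0.12329455 = 1.7859061 × 10^8.
SE(Ŷ) = √(1.7859061 × 10^8) = 13364.

13364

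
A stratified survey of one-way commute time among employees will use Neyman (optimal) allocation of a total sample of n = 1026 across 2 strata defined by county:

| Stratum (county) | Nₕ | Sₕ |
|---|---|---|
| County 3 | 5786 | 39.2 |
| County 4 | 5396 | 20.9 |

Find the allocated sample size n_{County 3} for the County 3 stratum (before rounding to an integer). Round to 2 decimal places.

685.27

Neyman allocation: nₕ = n·NₕSₕ / Σⱼ NⱼSⱼ.
Σ NⱼSⱼ = 5786·39.2 + 5396·20.9 = 339587.6.
n_{County 3} = 1026·5786·39.2 / 339587.6 = 685.27.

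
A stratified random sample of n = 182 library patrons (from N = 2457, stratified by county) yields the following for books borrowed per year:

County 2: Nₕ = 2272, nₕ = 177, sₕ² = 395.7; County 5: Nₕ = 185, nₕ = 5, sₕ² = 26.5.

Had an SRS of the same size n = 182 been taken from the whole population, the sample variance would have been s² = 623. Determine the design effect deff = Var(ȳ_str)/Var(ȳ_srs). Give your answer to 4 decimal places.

Var(ȳ_str) = Σ Wₕ²(1−fₕ)sₕ²/nₕ with Wₕ = Nₕ/2457:
  County 2: (2272/2457)²·(1−177/2272)·395.7/177 = 1.7626855
  County 5: (185/2457)²·(1−5/185)·26.5/5 = 0.02923545
  → Var(ȳ_str) = 1.791921.
Var(ȳ_srs) = (1 − 182/2457)·623/182 = 3.1695157.
deff = 1.791921 / 3.1695157 = 0.5654.

0.5654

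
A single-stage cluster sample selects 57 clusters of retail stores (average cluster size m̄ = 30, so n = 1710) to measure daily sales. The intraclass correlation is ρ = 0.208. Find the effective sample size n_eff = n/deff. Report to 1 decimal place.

deff = 1 + (30 − 1)·0.208 = 1 + 6.032 = 7.032.
n_eff = 1710 / 7.032 = 243.2.

243.2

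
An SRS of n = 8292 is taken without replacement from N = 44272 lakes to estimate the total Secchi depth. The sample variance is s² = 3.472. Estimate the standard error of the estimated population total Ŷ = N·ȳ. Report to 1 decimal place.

816.7

Var(Ŷ) = N²·Var(ȳ) = N²·(1 − n/N)·s²/n.
f = 8292/44272 = 0.18729671; Var(ȳ) = 0.81270329·3.472/8292 = 3.4029255 × 10^-4.
Var(Ŷ) = 44272² · (3.4029255 × 10^-4) = 666976.8.
SE(Ŷ) = √(666976.8) = 816.7.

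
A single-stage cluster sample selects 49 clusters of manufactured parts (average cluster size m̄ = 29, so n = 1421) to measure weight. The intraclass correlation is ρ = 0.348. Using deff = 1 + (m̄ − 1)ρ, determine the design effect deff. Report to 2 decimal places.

10.74

deff = 1 + (29 − 1)·0.348 = 1 + 9.744 = 10.744.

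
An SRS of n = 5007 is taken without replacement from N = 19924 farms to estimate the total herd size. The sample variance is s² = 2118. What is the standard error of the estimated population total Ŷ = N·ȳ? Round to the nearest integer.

Var(Ŷ) = N²·Var(ȳ) = N²·(1 − n/N)·s²/n.
f = 5007/19924 = 0.25130496; Var(ȳ) = 0.74869504·2118/5007 = 0.31670383.
Var(Ŷ) = 19924² · 0.31670383 = 1.2572058 × 10^8.
SE(Ŷ) = √(1.2572058 × 10^8) = 11213.

11213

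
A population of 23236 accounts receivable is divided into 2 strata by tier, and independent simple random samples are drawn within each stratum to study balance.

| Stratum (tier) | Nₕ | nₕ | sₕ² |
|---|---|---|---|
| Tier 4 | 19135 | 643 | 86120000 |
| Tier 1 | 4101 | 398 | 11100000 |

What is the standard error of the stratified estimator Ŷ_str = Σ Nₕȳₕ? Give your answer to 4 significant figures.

Var(Ŷ_str) = Σₕ Nₕ²(1 − fₕ)sₕ²/nₕ.
Tier 4: 19135²·(1 − 643/19135)·86120000/643 = 4.739204 × 10^13.
Tier 1: 4101²·(1 − 398/4101)·11100000/398 = 4.2352923 × 10^11.
Sum = 4.7815569 × 10^13.
SE = √(4.7815569 × 10^13) = 6.915 × 10^6.

6.915 × 10^6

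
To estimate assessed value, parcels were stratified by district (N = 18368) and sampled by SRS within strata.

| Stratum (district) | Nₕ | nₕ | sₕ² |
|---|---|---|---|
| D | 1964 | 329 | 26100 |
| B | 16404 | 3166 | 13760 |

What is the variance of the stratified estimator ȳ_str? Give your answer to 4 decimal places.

Var(ȳ_str) = Σₕ Wₕ²(1 − fₕ)sₕ²/nₕ with Wₕ = Nₕ/N, N = 18368.
D: Wₕ = 0.10692509; term = 0.10692509²·(1 − 0.16751527)·26100/329 = 0.75505764.
B: Wₕ = 0.89307491; term = 0.89307491²·(1 − 0.19300171)·13760/3166 = 2.7974087.
Sum = 3.5524663.

3.5525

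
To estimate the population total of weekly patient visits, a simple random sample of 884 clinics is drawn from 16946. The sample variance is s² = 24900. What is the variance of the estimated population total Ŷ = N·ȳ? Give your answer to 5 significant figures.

Var(Ŷ) = N²·Var(ȳ) = N²·(1 − n/N)·s²/n.
f = 884/16946 = 0.05216570; Var(ȳ) = 0.94783430·24900/884 = 26.698048.
Var(Ŷ) = 16946² · 26.698048 = 7.6667961 × 10^9.

7.6668 × 10^9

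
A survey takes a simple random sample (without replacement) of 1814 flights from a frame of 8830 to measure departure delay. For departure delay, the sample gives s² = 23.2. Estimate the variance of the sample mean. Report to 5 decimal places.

Under SRS without replacement, Var(ȳ) = (1 − f)·s²/n with f = n/N = 1814/8830 = 0.20543601.
Var(ȳ) = (1 − 0.20543601)·23.2/1814 = 0.79456399·0.012789416 = 0.010162009.

0.01016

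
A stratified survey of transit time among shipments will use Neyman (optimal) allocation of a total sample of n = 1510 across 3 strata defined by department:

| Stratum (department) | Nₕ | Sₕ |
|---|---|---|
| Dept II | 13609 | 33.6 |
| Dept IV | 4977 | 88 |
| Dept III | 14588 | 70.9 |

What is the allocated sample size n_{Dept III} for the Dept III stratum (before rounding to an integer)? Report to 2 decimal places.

809.41

Neyman allocation: nₕ = n·NₕSₕ / Σⱼ NⱼSⱼ.
Σ NⱼSⱼ = 13609·33.6 + 4977·88 + 14588·70.9 = 1.9295276 × 10^6.
n_{Dept III} = 1510·14588·70.9 / (1.9295276 × 10^6) = 809.41.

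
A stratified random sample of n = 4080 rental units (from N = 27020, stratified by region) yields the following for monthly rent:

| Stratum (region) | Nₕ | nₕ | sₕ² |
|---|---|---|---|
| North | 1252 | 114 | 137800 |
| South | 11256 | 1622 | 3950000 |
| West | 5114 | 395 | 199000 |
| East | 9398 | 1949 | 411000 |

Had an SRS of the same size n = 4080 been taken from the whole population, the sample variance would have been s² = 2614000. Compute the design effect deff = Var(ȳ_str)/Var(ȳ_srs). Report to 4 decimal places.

0.7371

Var(ȳ_str) = Σ Wₕ²(1−fₕ)sₕ²/nₕ with Wₕ = Nₕ/27020:
  North: (1252/27020)²·(1−114/1252)·137800/114 = 2.3589583
  South: (11256/27020)²·(1−1622/11256)·3950000/1622 = 361.7148
  West: (5114/27020)²·(1−395/5114)·199000/395 = 16.653135
  East: (9398/27020)²·(1−1949/9398)·411000/1949 = 20.220538
  → Var(ȳ_str) = 400.94743.
Var(ȳ_srs) = (1 − 4080/27020)·2614000/4080 = 543.94312.
deff = 400.94743 / 543.94312 = 0.7371.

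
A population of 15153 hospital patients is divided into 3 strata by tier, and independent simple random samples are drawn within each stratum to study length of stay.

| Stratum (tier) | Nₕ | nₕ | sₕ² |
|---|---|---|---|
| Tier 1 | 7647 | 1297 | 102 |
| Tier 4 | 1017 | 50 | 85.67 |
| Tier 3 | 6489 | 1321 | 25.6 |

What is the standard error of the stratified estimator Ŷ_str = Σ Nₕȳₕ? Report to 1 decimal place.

Var(Ŷ_str) = Σₕ Nₕ²(1 − fₕ)sₕ²/nₕ.
Tier 1: 7647²·(1 − 1297/7647)·102/1297 = 3.8187833 × 10^6.
Tier 4: 1017²·(1 − 50/1017)·85.67/50 = 1.6850244 × 10^6.
Tier 3: 6489²·(1 − 1321/6489)·25.6/1321 = 649886.37.
Sum = 6.1536941 × 10^6.
SE = √(6.1536941 × 10^6) = 2480.7.

2480.7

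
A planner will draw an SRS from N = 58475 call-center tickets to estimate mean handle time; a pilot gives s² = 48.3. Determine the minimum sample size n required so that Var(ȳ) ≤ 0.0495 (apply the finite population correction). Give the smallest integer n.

Without fpc, n₀ = s²/D = 48.3/0.0495 = 975.7576.
With fpc, (1 − n/N)·s²/n ≤ D requires n ≥ n₀/(1 + n₀/N) = 975.7576/(1 + 975.7576/58475) = 959.7426.
Rounding up, n = 960.

960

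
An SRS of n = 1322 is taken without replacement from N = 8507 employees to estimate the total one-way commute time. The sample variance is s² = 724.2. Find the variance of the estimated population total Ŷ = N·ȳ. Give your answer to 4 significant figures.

Var(Ŷ) = N²·Var(ȳ) = N²·(1 − n/N)·s²/n.
f = 1322/8507 = 0.15540143; Var(ȳ) = 0.84459857·724.2/1322 = 0.46267646.
Var(Ŷ) = 8507² · 0.46267646 = 3.3483455 × 10^7.

3.348 × 10^7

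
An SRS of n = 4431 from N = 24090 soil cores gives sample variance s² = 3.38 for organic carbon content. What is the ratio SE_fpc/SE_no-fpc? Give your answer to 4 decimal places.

0.9034

f = n/N = 4431/24090 = 0.18393524.
SE_no-fpc = √(s²/n) = 0.02761897; SE_fpc = √((1−f)s²/n) = 0.024949956.
Ratio = √(1−f) = 0.90336303.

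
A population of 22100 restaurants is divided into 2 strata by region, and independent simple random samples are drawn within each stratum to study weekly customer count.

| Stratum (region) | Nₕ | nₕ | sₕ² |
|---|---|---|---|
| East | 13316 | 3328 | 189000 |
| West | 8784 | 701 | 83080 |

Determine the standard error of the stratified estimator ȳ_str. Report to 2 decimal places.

Var(ȳ_str) = Σₕ Wₕ²(1 − fₕ)sₕ²/nₕ with Wₕ = Nₕ/N, N = 22100.
East: Wₕ = 0.60253394; term = 0.60253394²·(1 − 0.24992490)·189000/3328 = 15.464869.
West: Wₕ = 0.39746606; term = 0.39746606²·(1 − 0.07980419)·83080/701 = 17.228951.
Sum = 32.69382.
SE = √(32.69382) = 5.72.

5.72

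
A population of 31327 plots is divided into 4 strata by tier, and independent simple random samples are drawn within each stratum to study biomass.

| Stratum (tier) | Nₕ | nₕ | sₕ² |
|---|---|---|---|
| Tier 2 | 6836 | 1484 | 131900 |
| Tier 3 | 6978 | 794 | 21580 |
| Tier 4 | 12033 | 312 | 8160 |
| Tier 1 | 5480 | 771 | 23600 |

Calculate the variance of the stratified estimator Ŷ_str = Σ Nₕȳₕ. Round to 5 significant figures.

8.9033 × 10^9

Var(Ŷ_str) = Σₕ Nₕ²(1 − fₕ)sₕ²/nₕ.
Tier 2: 6836²·(1 − 1484/6836)·131900/1484 = 3.2518391 × 10^9.
Tier 3: 6978²·(1 − 794/6978)·21580/794 = 1.1728201 × 10^9.
Tier 4: 12033²·(1 − 312/12033)·8160/312 = 3.6887069 × 10^9.
Tier 1: 5480²·(1 − 771/5480)·23600/771 = 7.8989047 × 10^8.
Sum = 8.9032566 × 10^9.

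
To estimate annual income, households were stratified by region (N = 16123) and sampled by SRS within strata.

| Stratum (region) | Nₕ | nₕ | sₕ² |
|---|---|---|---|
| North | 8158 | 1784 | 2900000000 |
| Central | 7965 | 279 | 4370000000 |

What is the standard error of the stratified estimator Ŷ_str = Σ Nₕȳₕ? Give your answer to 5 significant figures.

3.2302 × 10^7

Var(Ŷ_str) = Σₕ Nₕ²(1 − fₕ)sₕ²/nₕ.
North: 8158²·(1 − 1784/8158)·2900000000/1784 = 8.4527672 × 10^13.
Central: 7965²·(1 − 279/7965)·4370000000/279 = 9.5887809 × 10^14.
Sum = 1.0434058 × 10^15.
SE = √(1.0434058 × 10^15) = 3.2302 × 10^7.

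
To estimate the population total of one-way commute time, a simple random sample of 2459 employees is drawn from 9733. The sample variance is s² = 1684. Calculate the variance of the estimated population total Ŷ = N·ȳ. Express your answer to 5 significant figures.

Var(Ŷ) = N²·Var(ȳ) = N²·(1 − n/N)·s²/n.
f = 2459/9733 = 0.25264564; Var(ȳ) = 0.74735436·1684/2459 = 0.51181161.
Var(Ŷ) = 9733² · 0.51181161 = 4.8484574 × 10^7.

4.8485 × 10^7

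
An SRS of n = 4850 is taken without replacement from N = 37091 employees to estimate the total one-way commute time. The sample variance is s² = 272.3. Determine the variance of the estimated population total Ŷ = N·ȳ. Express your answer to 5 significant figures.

Var(Ŷ) = N²·Var(ȳ) = N²·(1 − n/N)·s²/n.
f = 4850/37091 = 0.13075948; Var(ȳ) = 0.86924052·272.3/4850 = 0.048802926.
Var(Ŷ) = 37091² · 0.048802926 = 6.7140249 × 10^7.

6.7140 × 10^7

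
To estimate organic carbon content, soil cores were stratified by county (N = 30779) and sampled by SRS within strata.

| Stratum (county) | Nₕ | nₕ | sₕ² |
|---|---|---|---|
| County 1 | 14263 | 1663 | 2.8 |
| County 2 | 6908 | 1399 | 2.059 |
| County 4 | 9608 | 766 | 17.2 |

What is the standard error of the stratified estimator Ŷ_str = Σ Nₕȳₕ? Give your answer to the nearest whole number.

Var(Ŷ_str) = Σₕ Nₕ²(1 − fₕ)sₕ²/nₕ.
County 1: 14263²·(1 − 1663/14263)·2.8/1663 = 302584.87.
County 2: 6908²·(1 − 1399/6908)·2.059/1399 = 56009.763.
County 4: 9608²·(1 − 766/9608)·17.2/766 = 1.9075819 × 10^6.
Sum = 2.2661765 × 10^6.
SE = √(2.2661765 × 10^6) = 1505.

1505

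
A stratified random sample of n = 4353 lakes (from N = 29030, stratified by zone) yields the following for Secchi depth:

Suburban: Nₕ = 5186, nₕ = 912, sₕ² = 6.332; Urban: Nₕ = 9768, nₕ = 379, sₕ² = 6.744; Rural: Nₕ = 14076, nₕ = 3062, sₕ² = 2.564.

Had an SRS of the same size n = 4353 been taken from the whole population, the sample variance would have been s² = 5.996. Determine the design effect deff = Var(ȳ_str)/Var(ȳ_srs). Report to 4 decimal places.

Var(ȳ_str) = Σ Wₕ²(1−fₕ)sₕ²/nₕ with Wₕ = Nₕ/29030:
  Suburban: (5186/29030)²·(1−912/5186)·6.332/912 = 1.8260767 × 10^-4
  Urban: (9768/29030)²·(1−379/9768)·6.744/379 = 0.0019364633
  Rural: (14076/29030)²·(1−3062/14076)·2.564/3062 = 1.540434 × 10^-4
  → Var(ȳ_str) = 0.0022731144.
Var(ȳ_srs) = (1 − 4353/29030)·5.996/4353 = 0.0011708959.
deff = 0.0022731144 / 0.0011708959 = 1.9413.

1.9413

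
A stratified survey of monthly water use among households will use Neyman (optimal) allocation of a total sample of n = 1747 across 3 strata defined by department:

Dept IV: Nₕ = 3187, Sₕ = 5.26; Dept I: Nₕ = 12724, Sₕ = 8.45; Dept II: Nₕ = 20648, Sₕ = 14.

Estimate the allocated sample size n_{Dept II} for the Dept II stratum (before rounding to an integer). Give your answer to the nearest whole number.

Neyman allocation: nₕ = n·NₕSₕ / Σⱼ NⱼSⱼ.
Σ NⱼSⱼ = 3187·5.26 + 12724·8.45 + 20648·14 = 413353.42.
n_{Dept II} = 1747·20648·14 / 413353.42 = 1222.

1222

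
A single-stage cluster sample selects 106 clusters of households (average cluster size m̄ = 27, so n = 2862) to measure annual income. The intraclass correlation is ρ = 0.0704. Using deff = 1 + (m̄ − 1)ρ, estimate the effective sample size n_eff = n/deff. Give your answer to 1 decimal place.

deff = 1 + (27 − 1)·0.0704 = 1 + 1.8304 = 2.8304.
n_eff = 2862 / 2.8304 = 1011.2.

1011.2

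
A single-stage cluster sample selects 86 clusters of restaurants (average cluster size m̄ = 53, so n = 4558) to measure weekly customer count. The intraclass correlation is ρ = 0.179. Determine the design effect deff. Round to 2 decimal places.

10.31

deff = 1 + (53 − 1)·0.179 = 1 + 9.308 = 10.308.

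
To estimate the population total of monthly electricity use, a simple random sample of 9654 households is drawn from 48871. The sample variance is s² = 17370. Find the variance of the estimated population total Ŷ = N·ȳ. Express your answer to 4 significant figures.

3.448 × 10^9

Var(Ŷ) = N²·Var(ȳ) = N²·(1 − n/N)·s²/n.
f = 9654/48871 = 0.19754046; Var(ȳ) = 0.80245954·17370/9654 = 1.4438287.
Var(Ŷ) = 48871² · 1.4438287 = 3.4484039 × 10^9.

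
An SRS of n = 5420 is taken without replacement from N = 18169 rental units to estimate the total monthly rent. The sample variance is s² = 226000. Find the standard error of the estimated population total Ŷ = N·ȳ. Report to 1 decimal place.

98278.4

Var(Ŷ) = N²·Var(ȳ) = N²·(1 − n/N)·s²/n.
f = 5420/18169 = 0.29831031; Var(ȳ) = 0.70168969·226000/5420 = 29.258648.
Var(Ŷ) = 18169² · 29.258648 = 9.6586472 × 10^9.
SE(Ŷ) = √(9.6586472 × 10^9) = 98278.4.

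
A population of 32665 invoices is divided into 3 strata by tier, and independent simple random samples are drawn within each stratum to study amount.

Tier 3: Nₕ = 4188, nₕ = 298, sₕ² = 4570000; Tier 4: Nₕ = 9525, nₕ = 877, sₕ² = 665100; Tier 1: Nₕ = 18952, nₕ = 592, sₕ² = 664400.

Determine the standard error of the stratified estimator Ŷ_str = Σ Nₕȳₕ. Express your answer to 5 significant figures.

Var(Ŷ_str) = Σₕ Nₕ²(1 − fₕ)sₕ²/nₕ.
Tier 3: 4188²·(1 − 298/4188)·4570000/298 = 2.4983669 × 10^11.
Tier 4: 9525²·(1 − 877/9525)·665100/877 = 6.2469499 × 10^10.
Tier 1: 18952²·(1 − 592/18952)·664400/592 = 3.9051313 × 10^11.
Sum = 7.0281932 × 10^11.
SE = √(7.0281932 × 10^11) = 838340.

838340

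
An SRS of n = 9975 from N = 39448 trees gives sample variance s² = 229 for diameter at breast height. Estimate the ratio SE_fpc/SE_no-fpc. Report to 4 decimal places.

0.8644

f = n/N = 9975/39448 = 0.25286453.
SE_no-fpc = √(s²/n) = 0.15151697; SE_fpc = √((1−f)s²/n) = 0.13096672.
Ratio = √(1−f) = 0.86436998.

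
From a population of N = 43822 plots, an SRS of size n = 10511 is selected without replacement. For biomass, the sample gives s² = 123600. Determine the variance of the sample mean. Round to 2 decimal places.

8.94

Under SRS without replacement, Var(ȳ) = (1 − f)·s²/n with f = n/N = 10511/43822 = 0.23985669.
Var(ȳ) = (1 − 0.23985669)·123600/10511 = 0.76014331·11.75911 = 8.9386084.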